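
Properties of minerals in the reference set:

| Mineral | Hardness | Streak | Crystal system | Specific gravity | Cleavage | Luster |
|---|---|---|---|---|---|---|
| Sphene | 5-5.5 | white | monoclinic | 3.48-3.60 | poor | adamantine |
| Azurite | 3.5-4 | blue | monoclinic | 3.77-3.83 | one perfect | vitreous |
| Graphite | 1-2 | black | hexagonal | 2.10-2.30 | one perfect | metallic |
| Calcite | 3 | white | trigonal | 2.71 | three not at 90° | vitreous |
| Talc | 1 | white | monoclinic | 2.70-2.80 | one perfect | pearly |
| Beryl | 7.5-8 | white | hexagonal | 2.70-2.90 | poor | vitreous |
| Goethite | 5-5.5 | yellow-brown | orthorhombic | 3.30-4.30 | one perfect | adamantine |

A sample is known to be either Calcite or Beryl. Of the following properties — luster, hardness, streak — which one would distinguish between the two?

Luster: both vitreous — identical.
Hardness: Calcite 3, Beryl 7.5-8 — these differ.
Streak: both white — identical.
Only hardness differs between Calcite and Beryl among the listed tests.

hardness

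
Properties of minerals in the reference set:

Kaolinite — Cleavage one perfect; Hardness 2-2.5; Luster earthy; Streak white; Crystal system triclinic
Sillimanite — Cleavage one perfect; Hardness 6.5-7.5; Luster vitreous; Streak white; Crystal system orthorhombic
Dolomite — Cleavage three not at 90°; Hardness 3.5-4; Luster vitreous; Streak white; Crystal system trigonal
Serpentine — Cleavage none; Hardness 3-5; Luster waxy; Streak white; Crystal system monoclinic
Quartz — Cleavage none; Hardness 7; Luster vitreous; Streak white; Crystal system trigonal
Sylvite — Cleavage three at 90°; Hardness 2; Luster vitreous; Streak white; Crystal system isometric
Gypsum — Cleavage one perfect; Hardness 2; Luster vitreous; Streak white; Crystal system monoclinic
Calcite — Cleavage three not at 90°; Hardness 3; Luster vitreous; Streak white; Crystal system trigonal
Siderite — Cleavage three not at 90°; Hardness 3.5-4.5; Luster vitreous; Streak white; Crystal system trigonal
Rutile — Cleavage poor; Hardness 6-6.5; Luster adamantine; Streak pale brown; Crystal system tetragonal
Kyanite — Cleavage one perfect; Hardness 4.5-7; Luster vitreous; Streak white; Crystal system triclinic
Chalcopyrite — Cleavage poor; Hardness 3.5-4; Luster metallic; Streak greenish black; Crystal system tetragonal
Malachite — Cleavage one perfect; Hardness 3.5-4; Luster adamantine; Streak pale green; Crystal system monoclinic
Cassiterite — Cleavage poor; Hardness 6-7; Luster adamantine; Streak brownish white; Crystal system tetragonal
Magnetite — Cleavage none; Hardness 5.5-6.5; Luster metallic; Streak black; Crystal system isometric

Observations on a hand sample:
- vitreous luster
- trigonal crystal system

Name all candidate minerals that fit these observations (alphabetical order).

Calcite, Dolomite, Quartz, Siderite

Vitreous luster: narrows the field to Sillimanite, Dolomite, Quartz, Sylvite, Gypsum, Calcite, Siderite, Kyanite.
Trigonal crystal system excludes Sillimanite, Sylvite, Gypsum, Kyanite.
The minerals that satisfy all observations are Calcite, Dolomite, Quartz, Siderite.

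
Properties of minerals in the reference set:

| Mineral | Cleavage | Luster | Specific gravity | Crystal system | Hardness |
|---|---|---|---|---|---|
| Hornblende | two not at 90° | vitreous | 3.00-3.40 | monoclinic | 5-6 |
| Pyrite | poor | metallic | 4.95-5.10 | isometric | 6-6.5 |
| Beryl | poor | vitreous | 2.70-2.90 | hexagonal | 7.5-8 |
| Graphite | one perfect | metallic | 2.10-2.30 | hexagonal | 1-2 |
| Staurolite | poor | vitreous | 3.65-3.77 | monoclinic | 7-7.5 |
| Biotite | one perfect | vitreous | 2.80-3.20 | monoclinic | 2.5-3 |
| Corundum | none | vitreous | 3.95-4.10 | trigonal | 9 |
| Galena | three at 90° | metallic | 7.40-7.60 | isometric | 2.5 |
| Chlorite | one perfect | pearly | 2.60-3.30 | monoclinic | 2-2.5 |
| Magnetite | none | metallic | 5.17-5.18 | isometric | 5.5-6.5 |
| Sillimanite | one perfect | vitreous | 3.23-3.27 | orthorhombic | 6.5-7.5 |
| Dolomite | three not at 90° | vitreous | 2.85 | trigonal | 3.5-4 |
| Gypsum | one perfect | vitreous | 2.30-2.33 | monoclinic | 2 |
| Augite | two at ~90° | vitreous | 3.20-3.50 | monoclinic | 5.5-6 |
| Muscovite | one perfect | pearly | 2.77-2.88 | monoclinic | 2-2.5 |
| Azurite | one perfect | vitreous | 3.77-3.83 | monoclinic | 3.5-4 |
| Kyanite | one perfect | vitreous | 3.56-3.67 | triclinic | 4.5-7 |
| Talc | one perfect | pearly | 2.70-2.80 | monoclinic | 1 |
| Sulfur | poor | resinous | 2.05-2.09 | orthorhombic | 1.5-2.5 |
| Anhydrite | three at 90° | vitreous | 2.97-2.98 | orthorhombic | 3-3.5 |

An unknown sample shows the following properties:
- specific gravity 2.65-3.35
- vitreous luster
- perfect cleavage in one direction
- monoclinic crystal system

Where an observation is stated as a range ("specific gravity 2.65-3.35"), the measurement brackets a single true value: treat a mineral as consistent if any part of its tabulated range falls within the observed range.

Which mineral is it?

Biotite

Specific gravity 2.65-3.35: only Hornblende, Beryl, Biotite, Chlorite, Sillimanite, Dolomite, Augite, Muscovite, Talc, Anhydrite remain.
Vitreous luster rules out Chlorite, Muscovite, Talc.
Perfect cleavage in one direction: Biotite, Sillimanite remain.
Monoclinic crystal system eliminates Sillimanite.
The only mineral consistent with every observation is Biotite.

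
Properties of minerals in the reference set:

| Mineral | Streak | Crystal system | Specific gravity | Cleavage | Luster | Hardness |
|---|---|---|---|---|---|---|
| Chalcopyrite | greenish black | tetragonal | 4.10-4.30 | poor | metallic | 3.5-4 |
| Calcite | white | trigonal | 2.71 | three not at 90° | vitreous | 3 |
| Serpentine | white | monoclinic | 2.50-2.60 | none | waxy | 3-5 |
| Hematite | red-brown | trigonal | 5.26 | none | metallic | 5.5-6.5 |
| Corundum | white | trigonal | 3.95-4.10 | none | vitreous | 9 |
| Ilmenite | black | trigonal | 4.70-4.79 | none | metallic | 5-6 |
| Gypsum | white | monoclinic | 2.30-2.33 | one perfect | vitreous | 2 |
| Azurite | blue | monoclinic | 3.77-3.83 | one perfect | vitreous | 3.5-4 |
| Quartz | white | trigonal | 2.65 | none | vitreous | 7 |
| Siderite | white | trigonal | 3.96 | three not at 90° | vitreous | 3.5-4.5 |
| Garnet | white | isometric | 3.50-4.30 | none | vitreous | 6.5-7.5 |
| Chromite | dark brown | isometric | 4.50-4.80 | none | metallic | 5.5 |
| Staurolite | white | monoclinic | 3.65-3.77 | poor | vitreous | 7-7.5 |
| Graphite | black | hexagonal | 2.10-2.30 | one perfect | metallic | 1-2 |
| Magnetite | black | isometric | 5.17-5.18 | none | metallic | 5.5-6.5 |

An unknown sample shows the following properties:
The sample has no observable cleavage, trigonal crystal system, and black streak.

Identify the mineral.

No observable cleavage: Serpentine, Hematite, Corundum, Ilmenite, Quartz, Garnet, Chromite, Magnetite remain.
Trigonal crystal system rules out Serpentine, Garnet, Chromite, Magnetite.
Black streak: leaves Ilmenite.
The only mineral consistent with every observation is Ilmenite.

Ilmenite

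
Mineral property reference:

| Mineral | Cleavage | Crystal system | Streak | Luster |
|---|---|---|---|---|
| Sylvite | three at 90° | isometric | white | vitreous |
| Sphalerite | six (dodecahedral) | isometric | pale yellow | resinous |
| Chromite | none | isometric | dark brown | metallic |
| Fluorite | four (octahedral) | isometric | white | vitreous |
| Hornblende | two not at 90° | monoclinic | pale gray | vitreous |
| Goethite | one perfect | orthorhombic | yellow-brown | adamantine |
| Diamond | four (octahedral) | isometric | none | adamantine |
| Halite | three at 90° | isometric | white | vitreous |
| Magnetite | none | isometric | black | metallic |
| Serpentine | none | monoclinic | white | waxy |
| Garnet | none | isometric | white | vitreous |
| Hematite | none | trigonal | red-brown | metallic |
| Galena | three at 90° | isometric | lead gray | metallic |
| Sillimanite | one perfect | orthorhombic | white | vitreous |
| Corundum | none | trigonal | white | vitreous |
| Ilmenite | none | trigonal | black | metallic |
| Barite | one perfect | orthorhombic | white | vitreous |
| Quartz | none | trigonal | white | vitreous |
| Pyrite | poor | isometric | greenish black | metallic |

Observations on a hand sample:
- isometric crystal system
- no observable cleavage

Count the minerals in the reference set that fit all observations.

Isometric crystal system: Sylvite, Sphalerite, Chromite, Fluorite, Diamond, Halite, Magnetite, Garnet, Galena, Pyrite remain.
No observable cleavage: narrows the field to Chromite, Magnetite, Garnet.
The minerals that satisfy all observations are Chromite, Garnet, Magnetite.
That is 3 minerals.

3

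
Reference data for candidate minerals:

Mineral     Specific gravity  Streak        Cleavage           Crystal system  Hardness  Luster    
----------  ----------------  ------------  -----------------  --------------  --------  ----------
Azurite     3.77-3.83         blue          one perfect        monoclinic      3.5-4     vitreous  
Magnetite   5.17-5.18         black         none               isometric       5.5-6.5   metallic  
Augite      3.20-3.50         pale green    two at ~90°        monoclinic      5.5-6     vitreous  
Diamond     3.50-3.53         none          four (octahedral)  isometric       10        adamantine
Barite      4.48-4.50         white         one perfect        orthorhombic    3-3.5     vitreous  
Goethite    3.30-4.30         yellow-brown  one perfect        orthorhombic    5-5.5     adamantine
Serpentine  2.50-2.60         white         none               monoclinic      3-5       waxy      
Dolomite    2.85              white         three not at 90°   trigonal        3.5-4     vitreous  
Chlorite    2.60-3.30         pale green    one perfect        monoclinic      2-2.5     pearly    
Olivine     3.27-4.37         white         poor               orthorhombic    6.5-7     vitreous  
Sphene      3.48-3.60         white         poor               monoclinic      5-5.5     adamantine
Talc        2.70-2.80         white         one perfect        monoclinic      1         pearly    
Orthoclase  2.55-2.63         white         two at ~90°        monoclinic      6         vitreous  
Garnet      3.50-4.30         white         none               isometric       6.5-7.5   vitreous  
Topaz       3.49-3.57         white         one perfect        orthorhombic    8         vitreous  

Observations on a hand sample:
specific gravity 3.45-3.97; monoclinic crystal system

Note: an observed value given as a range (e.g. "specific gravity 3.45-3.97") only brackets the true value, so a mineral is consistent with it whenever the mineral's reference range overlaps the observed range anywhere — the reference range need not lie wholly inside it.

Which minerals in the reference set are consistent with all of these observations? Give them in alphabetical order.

Specific gravity 3.45-3.97 — narrows the field to Azurite, Augite, Diamond, Goethite, Olivine, Sphene, Garnet, Topaz.
Monoclinic crystal system — Azurite, Augite, Sphene remain.
Remaining candidates: Augite, Azurite, Sphene.

Augite, Azurite, Sphene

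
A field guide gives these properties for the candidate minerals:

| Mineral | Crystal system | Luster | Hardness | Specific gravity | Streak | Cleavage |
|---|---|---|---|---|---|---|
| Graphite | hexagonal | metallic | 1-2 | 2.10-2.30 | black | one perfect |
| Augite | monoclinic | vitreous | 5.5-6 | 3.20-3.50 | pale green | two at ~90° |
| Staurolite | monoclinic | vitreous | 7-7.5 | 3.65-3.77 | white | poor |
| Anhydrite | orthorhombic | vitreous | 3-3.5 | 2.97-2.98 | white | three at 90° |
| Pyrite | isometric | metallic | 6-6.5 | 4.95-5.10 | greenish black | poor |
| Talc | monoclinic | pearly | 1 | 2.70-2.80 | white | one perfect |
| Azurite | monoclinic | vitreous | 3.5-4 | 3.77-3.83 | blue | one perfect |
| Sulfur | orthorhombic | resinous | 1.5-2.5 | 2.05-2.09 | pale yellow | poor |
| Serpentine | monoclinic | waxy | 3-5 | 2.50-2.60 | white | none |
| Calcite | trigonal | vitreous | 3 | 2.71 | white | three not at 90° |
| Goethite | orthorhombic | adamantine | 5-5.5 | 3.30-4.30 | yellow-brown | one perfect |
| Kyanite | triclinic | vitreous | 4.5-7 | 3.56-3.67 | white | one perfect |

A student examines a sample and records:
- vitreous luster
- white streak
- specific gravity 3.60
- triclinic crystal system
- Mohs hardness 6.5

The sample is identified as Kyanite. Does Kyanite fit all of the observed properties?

Vitreous luster — fits Kyanite (vitreous luster).
White streak — fits Kyanite (white streak).
Specific gravity 3.60 — fits Kyanite (SG 3.56-3.67).
Triclinic crystal system — fits Kyanite (triclinic system).
Mohs hardness 6.5 — fits Kyanite (hardness 4.5-7).
Every observed property is compatible with the reference values for Kyanite.

Consistent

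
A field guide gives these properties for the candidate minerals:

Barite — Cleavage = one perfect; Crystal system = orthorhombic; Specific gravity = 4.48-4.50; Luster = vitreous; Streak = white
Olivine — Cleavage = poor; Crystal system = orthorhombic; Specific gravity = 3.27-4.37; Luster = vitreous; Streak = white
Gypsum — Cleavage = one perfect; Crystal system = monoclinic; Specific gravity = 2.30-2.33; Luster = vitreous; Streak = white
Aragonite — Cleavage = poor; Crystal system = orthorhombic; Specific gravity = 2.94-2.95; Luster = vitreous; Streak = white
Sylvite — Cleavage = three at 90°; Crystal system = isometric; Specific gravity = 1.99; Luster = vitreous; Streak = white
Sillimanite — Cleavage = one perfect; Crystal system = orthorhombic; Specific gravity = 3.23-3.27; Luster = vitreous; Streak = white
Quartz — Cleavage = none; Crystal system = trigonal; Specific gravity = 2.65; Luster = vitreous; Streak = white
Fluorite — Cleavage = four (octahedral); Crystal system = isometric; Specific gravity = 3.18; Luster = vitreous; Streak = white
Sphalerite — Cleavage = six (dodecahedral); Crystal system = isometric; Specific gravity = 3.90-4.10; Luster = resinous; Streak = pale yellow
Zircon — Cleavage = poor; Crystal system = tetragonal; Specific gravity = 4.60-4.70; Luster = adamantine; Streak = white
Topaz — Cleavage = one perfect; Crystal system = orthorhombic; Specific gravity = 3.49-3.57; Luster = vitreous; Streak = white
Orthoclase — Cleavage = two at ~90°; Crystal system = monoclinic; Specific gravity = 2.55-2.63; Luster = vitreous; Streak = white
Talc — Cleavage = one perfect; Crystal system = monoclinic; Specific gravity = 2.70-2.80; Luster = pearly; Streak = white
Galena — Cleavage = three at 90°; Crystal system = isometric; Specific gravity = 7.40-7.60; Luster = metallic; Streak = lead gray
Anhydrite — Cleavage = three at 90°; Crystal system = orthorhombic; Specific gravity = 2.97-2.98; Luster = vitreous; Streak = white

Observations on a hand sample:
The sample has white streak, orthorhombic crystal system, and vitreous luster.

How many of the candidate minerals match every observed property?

White streak rules out Sphalerite, Galena.
Orthorhombic crystal system — leaves Barite, Olivine, Aragonite, Sillimanite, Topaz, Anhydrite.
Vitreous luster — consistent with all remaining minerals.
Consistent with every observation: Anhydrite, Aragonite, Barite, Olivine, Sillimanite, Topaz.
That is 6 minerals.

6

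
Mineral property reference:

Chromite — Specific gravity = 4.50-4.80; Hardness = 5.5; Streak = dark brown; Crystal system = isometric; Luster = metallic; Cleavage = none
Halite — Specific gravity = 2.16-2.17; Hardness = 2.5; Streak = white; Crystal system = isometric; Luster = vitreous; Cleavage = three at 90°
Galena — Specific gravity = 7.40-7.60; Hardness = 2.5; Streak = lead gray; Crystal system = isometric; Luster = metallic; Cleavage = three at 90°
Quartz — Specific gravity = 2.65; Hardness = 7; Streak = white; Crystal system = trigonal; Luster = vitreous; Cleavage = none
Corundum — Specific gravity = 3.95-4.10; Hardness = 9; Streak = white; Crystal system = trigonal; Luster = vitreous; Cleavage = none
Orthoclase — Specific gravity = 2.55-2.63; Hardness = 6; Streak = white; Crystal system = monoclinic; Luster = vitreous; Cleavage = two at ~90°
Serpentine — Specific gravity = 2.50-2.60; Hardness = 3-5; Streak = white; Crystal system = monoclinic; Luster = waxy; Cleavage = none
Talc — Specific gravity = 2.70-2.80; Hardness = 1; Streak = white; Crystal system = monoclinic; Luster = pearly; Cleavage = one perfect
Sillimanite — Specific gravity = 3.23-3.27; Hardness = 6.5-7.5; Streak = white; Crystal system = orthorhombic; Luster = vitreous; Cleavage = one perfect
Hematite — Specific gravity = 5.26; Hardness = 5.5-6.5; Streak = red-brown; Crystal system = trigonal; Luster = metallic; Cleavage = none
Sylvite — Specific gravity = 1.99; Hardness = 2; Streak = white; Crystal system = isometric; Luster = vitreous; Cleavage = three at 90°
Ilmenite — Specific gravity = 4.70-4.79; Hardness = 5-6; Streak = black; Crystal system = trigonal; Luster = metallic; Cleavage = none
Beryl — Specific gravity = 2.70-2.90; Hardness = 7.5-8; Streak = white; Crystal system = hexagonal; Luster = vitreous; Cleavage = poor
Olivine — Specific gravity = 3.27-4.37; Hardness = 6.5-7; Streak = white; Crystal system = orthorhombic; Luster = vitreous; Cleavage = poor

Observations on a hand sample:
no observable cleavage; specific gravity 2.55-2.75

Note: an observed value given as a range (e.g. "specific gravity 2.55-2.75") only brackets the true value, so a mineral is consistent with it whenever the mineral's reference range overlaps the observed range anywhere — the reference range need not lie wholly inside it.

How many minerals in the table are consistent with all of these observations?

No observable cleavage — only Chromite, Quartz, Corundum, Serpentine, Hematite, Ilmenite remain.
Specific gravity 2.55-2.75 — leaves Quartz, Serpentine.
Remaining candidates: Quartz, Serpentine.
That is 2 minerals.

2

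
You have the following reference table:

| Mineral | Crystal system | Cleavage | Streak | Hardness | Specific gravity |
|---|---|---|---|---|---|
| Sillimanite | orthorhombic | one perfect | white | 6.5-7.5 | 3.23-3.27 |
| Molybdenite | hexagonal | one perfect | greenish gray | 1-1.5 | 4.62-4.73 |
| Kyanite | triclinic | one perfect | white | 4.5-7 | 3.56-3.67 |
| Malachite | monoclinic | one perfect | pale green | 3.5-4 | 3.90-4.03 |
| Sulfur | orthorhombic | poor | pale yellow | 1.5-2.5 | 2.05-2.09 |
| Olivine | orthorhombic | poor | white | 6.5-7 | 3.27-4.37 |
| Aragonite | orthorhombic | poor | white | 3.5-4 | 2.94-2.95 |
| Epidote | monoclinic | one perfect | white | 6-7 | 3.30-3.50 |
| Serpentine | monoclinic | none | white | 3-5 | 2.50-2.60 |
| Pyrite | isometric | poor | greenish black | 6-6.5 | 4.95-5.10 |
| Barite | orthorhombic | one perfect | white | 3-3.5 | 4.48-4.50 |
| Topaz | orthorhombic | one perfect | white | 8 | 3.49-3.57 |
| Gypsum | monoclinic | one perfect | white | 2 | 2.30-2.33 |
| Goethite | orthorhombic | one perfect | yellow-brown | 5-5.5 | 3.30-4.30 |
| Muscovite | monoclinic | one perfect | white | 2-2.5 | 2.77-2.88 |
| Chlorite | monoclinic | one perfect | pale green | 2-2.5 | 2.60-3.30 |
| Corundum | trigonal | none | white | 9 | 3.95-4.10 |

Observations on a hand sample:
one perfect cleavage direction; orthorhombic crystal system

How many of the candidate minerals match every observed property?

4

One perfect cleavage direction excludes Sulfur, Olivine, Aragonite, Serpentine, Pyrite, Corundum.
Orthorhombic crystal system: Sillimanite, Barite, Topaz, Goethite remain.
The minerals that satisfy all observations are Barite, Goethite, Sillimanite, Topaz.
That is 4 minerals.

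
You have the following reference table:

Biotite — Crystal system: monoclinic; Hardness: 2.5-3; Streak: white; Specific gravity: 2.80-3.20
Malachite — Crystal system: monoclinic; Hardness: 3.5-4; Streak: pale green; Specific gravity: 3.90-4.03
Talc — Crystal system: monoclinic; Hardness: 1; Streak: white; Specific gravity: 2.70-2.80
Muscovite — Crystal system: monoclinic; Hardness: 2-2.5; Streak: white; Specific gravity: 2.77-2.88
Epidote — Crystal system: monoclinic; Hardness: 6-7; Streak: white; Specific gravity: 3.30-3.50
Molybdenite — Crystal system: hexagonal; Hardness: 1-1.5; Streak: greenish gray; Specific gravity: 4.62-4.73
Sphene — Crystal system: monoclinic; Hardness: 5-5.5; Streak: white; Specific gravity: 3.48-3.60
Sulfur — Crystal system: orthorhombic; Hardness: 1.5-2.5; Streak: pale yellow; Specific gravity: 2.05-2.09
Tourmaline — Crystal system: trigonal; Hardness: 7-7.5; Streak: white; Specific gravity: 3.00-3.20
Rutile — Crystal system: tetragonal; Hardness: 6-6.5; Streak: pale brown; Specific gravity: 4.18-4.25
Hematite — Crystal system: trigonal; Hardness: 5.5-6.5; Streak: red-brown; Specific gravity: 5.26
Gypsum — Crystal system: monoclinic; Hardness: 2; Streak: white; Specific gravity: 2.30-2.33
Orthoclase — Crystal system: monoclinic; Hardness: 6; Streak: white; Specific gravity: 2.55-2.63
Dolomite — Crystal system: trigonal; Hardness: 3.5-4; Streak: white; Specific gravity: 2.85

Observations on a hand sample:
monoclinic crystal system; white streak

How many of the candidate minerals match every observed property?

7

Monoclinic crystal system is inconsistent with Molybdenite, Sulfur, Tourmaline, Rutile, Hematite, Dolomite.
White streak excludes Malachite.
The minerals that satisfy all observations are Biotite, Epidote, Gypsum, Muscovite, Orthoclase, Sphene, Talc.
That is 7 minerals.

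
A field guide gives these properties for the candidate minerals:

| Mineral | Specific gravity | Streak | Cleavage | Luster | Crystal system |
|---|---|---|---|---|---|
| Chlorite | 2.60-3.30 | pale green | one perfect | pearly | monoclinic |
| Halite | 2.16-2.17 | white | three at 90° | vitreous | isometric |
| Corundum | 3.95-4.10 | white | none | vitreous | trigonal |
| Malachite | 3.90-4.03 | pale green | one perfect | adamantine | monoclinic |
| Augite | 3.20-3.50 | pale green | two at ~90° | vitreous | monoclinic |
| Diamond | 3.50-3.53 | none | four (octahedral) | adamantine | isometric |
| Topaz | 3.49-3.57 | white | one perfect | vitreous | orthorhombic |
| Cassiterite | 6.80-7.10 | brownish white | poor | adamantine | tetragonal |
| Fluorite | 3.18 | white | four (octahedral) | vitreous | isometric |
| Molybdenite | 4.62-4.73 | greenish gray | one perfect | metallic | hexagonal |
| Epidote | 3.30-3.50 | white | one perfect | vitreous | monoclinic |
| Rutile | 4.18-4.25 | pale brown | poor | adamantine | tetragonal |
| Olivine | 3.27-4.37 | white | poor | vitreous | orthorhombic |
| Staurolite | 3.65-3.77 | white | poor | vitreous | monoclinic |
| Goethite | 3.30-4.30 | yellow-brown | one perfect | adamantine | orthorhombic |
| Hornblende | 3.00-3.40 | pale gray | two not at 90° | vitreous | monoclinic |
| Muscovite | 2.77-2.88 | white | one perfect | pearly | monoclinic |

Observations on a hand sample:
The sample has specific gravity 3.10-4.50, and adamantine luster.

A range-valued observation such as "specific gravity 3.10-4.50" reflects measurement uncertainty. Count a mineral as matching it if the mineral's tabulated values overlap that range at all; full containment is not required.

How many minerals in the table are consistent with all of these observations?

Specific gravity 3.10-4.50 is inconsistent with Halite, Cassiterite, Molybdenite, Muscovite.
Adamantine luster — leaves Malachite, Diamond, Rutile, Goethite.
Consistent with every observation: Diamond, Goethite, Malachite, Rutile.
That is 4 minerals.

4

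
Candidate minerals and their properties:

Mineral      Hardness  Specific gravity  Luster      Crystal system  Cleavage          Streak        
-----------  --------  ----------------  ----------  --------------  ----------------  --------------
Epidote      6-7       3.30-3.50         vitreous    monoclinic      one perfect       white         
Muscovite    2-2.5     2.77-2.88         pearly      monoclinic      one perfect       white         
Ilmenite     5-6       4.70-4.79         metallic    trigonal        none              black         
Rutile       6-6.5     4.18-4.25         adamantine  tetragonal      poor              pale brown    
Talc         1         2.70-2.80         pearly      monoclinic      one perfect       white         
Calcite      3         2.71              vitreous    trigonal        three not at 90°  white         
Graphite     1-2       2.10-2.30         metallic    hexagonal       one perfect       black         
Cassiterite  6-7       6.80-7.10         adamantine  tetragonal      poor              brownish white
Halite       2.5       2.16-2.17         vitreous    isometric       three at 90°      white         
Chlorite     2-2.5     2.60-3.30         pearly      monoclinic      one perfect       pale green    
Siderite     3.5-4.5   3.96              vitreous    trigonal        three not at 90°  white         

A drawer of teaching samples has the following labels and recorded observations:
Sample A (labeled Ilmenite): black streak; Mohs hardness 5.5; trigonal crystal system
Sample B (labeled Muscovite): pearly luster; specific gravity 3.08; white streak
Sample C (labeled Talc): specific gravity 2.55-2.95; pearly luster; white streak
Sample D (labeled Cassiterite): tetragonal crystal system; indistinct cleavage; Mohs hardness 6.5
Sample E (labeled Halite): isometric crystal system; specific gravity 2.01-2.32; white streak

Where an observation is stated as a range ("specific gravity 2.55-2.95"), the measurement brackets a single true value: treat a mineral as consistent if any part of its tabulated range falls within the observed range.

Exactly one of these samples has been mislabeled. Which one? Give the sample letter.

Sample A: every observation is compatible with the reference values for Ilmenite.
Sample B: Muscovite has SG 2.77-2.88, but the record shows specific gravity 3.08 — this label is wrong.
Sample C: every observation is compatible with the reference values for Talc.
Sample D: every observation is compatible with the reference values for Cassiterite.
Sample E: every observation is compatible with the reference values for Halite.
Only sample B is inconsistent with its label.

B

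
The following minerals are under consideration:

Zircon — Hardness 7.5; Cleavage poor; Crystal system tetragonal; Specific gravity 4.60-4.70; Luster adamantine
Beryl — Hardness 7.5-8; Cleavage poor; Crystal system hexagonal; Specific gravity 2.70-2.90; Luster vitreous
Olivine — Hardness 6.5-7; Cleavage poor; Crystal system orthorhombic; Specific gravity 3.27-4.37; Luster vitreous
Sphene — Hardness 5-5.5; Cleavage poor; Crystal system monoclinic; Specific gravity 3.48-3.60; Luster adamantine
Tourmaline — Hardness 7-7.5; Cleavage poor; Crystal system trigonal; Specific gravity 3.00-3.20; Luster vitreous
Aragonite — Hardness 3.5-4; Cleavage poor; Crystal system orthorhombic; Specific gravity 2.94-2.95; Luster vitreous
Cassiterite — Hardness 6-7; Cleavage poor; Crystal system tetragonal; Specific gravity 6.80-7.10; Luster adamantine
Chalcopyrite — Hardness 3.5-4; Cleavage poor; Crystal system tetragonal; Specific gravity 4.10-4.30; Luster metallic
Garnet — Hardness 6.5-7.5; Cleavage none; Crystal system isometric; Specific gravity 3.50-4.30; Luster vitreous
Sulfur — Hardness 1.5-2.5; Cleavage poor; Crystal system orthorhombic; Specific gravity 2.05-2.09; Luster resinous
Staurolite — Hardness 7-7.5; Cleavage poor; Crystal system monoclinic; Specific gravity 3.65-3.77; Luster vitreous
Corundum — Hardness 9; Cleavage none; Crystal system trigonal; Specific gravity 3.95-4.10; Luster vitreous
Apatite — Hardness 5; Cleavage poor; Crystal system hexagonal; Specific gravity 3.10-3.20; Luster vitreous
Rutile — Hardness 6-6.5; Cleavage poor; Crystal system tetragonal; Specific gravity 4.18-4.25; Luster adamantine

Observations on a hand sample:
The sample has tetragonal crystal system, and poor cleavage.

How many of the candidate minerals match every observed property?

Tetragonal crystal system: narrows the field to Zircon, Cassiterite, Chalcopyrite, Rutile.
Poor cleavage: all remaining candidates fit.
Remaining candidates: Cassiterite, Chalcopyrite, Rutile, Zircon.
That is 4 minerals.

4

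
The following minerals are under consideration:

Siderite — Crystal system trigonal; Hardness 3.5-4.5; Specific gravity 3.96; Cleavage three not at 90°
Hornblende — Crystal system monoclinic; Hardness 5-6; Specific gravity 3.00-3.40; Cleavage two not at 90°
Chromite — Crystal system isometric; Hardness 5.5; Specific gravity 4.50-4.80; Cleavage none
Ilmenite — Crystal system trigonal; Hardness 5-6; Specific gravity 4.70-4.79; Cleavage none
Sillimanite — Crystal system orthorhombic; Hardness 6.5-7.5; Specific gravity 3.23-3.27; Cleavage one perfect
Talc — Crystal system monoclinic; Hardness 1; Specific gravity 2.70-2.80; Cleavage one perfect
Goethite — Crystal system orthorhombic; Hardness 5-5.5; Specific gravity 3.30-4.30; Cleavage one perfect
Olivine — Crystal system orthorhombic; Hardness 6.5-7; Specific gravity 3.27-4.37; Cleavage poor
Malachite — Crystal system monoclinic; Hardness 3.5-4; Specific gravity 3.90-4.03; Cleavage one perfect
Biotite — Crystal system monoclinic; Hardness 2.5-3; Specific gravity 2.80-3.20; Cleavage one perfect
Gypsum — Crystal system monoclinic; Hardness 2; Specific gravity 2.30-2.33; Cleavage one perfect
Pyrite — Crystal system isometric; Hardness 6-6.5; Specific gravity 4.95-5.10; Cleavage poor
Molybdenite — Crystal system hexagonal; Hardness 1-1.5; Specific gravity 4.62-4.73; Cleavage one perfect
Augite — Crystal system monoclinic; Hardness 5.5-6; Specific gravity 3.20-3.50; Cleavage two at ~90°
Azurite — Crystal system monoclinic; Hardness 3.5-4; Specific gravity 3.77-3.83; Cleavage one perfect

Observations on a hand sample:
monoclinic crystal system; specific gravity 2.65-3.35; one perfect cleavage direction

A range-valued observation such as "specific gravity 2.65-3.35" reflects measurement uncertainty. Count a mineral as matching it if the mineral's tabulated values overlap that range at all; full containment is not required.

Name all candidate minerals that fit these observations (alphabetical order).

Biotite, Talc

Monoclinic crystal system: Hornblende, Talc, Malachite, Biotite, Gypsum, Augite, Azurite remain.
Specific gravity 2.65-3.35 rules out Malachite, Gypsum, Azurite.
One perfect cleavage direction is inconsistent with Hornblende, Augite.
Consistent with every observation: Biotite, Talc.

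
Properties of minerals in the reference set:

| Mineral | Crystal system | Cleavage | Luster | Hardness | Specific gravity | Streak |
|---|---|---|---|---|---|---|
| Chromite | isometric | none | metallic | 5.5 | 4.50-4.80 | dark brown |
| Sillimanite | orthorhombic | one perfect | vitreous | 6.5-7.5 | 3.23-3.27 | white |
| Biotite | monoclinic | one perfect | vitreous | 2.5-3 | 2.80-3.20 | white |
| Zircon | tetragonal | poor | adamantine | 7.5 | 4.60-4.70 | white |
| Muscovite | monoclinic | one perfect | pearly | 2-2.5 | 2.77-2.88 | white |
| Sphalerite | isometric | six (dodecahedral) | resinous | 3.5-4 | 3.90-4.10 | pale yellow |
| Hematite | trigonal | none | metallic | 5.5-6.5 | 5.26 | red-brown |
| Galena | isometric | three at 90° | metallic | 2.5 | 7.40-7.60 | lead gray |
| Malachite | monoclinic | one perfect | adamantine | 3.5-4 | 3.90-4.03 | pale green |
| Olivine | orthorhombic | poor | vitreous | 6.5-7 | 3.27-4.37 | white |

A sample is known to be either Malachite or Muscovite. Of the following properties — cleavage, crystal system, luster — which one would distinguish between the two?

luster

Cleavage: both one perfect — identical.
Crystal system: both monoclinic — identical.
Luster: Malachite adamantine, Muscovite pearly — distinct.
Only luster differs between Malachite and Muscovite among the listed tests.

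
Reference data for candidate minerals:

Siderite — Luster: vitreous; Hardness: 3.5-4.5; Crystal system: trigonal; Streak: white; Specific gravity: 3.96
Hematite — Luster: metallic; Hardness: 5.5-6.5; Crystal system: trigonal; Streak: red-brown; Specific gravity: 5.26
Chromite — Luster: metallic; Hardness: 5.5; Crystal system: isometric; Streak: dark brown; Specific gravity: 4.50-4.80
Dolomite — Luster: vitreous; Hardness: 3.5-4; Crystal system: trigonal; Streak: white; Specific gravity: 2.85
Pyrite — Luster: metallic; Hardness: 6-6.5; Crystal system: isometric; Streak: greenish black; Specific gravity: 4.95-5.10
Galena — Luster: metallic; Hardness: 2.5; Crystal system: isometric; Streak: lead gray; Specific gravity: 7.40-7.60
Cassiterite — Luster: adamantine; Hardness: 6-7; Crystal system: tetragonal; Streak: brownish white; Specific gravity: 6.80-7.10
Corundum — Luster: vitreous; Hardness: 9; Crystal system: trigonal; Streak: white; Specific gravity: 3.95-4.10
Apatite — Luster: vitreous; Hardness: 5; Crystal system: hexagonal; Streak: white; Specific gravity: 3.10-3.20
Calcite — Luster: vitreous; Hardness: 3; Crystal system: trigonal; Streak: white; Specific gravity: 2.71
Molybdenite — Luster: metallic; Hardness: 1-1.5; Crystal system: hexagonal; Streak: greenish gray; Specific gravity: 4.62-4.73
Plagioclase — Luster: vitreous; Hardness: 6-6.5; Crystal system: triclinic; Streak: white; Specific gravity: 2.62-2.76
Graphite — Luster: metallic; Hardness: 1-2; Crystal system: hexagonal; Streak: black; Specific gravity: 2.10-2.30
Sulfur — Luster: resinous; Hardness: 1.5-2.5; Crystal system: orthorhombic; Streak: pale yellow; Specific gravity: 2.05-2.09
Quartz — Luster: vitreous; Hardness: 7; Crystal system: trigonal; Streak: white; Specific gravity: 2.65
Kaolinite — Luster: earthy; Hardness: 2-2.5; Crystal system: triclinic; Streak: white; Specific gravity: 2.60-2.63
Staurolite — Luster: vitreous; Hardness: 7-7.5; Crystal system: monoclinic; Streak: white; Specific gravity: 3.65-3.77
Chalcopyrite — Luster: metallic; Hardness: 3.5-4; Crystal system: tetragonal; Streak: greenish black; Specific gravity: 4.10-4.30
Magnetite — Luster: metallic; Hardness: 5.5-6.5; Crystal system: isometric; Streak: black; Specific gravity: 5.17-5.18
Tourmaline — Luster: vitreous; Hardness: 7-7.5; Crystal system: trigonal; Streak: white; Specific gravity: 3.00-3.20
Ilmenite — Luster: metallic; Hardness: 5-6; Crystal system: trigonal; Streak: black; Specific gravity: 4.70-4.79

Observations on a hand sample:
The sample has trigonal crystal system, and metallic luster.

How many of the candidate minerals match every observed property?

Trigonal crystal system: only Siderite, Hematite, Dolomite, Corundum, Calcite, Quartz, Tourmaline, Ilmenite remain.
Metallic luster: narrows the field to Hematite, Ilmenite.
The minerals that satisfy all observations are Hematite, Ilmenite.
That is 2 minerals.

2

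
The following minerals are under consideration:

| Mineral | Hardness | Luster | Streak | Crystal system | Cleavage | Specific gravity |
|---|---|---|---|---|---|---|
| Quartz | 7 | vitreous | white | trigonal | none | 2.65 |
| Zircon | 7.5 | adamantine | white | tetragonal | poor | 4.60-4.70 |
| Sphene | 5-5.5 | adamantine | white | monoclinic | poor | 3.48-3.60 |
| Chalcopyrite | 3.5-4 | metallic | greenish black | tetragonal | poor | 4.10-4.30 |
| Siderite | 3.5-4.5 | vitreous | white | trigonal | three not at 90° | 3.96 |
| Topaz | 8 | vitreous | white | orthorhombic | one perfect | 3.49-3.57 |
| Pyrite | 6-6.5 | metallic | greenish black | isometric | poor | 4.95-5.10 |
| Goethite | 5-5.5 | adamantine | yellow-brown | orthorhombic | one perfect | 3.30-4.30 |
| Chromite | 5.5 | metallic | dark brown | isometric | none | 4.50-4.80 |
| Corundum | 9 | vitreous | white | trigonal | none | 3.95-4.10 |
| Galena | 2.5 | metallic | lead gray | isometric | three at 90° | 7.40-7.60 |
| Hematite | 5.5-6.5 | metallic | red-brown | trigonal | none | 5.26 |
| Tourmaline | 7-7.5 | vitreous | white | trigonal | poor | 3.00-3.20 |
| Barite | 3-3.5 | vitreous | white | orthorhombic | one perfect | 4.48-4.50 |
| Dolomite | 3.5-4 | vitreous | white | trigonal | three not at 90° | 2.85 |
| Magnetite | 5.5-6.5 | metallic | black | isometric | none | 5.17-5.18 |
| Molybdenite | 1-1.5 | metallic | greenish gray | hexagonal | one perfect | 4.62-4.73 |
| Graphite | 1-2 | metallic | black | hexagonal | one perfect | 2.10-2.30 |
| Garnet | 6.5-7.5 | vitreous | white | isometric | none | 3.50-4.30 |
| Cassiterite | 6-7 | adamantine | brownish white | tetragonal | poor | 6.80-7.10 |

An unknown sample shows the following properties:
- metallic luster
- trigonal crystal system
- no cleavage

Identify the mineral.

Metallic luster: narrows the field to Chalcopyrite, Pyrite, Chromite, Galena, Hematite, Magnetite, Molybdenite, Graphite.
Trigonal crystal system: leaves Hematite.
No cleavage: no further eliminations.
Hematite is the sole remaining match.

Hematite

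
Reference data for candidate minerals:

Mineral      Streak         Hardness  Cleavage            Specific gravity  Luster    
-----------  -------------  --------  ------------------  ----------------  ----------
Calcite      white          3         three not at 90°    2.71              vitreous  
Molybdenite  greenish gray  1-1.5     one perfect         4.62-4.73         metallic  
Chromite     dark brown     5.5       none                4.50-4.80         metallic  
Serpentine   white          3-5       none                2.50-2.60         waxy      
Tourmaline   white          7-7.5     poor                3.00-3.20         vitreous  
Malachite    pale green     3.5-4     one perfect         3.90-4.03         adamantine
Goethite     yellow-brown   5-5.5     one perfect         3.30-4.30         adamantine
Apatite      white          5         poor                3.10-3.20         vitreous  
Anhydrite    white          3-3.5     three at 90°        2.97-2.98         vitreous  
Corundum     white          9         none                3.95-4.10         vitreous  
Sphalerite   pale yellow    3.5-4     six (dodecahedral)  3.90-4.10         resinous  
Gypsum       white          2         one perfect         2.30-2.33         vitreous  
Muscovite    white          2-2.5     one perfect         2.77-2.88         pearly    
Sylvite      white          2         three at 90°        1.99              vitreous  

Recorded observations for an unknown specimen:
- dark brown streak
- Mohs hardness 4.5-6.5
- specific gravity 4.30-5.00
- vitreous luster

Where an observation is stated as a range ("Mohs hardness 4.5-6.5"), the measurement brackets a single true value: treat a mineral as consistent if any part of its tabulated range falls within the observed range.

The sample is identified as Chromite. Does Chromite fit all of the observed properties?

Inconsistent

Dark brown streak — consistent with Chromite (dark brown streak).
Mohs hardness 4.5-6.5 — consistent with Chromite (hardness 5.5).
Specific gravity 4.30-5.00 — consistent with Chromite (SG 4.50-4.80).
Vitreous luster — Chromite has metallic luster; which does not match.
Chromite is excluded by the luster.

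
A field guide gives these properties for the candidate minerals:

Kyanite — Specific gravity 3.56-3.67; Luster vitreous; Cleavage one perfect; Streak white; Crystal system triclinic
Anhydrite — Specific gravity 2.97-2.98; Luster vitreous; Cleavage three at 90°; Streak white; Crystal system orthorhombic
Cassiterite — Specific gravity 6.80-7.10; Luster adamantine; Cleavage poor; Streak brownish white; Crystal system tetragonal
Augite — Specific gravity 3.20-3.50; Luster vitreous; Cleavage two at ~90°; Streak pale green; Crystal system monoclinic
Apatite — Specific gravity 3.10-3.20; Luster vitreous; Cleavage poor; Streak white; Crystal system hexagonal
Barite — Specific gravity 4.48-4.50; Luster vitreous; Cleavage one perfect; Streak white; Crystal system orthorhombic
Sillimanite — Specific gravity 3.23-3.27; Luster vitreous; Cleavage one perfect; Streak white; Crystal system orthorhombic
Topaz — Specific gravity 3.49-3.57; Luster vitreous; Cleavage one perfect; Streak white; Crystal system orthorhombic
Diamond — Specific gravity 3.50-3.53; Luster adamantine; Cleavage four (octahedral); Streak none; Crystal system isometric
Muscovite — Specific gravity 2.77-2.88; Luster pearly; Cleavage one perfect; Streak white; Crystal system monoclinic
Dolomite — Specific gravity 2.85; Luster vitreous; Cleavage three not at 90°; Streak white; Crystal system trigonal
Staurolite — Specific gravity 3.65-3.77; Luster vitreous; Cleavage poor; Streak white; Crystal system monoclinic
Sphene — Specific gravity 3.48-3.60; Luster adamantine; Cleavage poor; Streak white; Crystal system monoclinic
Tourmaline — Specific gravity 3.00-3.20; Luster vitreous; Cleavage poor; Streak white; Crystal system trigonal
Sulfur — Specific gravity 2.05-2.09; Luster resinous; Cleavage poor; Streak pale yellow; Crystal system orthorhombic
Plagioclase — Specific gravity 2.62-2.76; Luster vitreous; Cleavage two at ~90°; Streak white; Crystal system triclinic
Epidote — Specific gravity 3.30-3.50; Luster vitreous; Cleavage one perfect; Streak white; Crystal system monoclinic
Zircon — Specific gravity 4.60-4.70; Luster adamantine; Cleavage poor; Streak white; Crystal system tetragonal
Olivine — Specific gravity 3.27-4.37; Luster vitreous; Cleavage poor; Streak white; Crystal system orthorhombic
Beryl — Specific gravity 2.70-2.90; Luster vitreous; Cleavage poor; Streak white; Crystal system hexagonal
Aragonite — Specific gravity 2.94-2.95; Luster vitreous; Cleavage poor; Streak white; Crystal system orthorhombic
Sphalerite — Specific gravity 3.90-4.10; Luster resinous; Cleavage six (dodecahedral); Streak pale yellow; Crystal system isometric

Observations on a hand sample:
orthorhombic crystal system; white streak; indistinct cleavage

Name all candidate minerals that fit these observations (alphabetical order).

Orthorhombic crystal system: leaves Anhydrite, Barite, Sillimanite, Topaz, Sulfur, Olivine, Aragonite.
White streak rules out Sulfur.
Indistinct cleavage: only Olivine, Aragonite remain.
Consistent with every observation: Aragonite, Olivine.

Aragonite, Olivine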